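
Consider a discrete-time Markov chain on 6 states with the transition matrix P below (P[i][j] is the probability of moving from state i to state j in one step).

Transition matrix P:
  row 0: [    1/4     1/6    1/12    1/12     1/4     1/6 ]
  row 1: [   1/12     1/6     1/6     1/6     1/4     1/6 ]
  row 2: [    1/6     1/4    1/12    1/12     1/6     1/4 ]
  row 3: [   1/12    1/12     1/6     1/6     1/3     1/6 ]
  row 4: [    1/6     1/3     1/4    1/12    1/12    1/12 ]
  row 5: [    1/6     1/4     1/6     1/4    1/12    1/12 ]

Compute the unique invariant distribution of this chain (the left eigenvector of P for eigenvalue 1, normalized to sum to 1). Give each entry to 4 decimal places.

π = [0.1500, 0.2128, 0.1570, 0.1377, 0.1913, 0.1512]

Balance equations π_j = Σ_i π_i·P[i][j]:
  π_0 = 1/4·π_0 + 1/12·π_1 + 1/6·π_2 + 1/12·π_3 + 1/6·π_4 + 1/6·π_5
  π_1 = 1/6·π_0 + 1/6·π_1 + 1/4·π_2 + 1/12·π_3 + 1/3·π_4 + 1/4·π_5
  π_2 = 1/12·π_0 + 1/6·π_1 + 1/12·π_2 + 1/6·π_3 + 1/4·π_4 + 1/6·π_5
  π_3 = 1/12·π_0 + 1/6·π_1 + 1/12·π_2 + 1/6·π_3 + 1/12·π_4 + 1/4·π_5
  π_4 = 1/4·π_0 + 1/4·π_1 + 1/6·π_2 + 1/3·π_3 + 1/12·π_4 + 1/12·π_5
  normalize: π_0 + π_1 + π_2 + π_3 + π_4 + π_5 = 1
Solving the linear system gives exactly π = [21509/143437, 61035/286874, 45047/286874, 5645/40982, 54881/286874, 21689/143437].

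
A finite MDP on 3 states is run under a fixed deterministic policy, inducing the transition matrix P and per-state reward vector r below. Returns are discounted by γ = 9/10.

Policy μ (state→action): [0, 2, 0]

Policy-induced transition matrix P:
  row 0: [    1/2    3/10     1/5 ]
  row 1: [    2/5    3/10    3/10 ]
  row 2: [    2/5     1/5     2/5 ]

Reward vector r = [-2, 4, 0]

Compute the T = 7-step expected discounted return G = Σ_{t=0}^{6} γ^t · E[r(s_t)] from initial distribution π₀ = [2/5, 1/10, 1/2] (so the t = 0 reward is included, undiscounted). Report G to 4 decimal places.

t=0: π = [0.4000, 0.1000, 0.5000], E[r] = -0.4000, γ^t·E[r] = -0.400000, running G = -0.400000
t=1: π = [0.4400, 0.2500, 0.3100], E[r] = 0.1200, γ^t·E[r] = 0.108000, running G = -0.292000
t=2: π = [0.4440, 0.2690, 0.2870], E[r] = 0.1880, γ^t·E[r] = 0.152280, running G = -0.139720
t=3: π = [0.4444, 0.2713, 0.2843], E[r] = 0.1964, γ^t·E[r] = 0.143176, running G = 0.003456
t=4: π = [0.4444, 0.2716, 0.2840], E[r] = 0.1974, γ^t·E[r] = 0.129514, running G = 0.132970
t=5: π = [0.4444, 0.2716, 0.2840], E[r] = 0.1975, γ^t·E[r] = 0.116631, running G = 0.249601
t=6: π = [0.4444, 0.2716, 0.2840], E[r] = 0.1975, γ^t·E[r] = 0.104975, running G = 0.354576

G = 0.3546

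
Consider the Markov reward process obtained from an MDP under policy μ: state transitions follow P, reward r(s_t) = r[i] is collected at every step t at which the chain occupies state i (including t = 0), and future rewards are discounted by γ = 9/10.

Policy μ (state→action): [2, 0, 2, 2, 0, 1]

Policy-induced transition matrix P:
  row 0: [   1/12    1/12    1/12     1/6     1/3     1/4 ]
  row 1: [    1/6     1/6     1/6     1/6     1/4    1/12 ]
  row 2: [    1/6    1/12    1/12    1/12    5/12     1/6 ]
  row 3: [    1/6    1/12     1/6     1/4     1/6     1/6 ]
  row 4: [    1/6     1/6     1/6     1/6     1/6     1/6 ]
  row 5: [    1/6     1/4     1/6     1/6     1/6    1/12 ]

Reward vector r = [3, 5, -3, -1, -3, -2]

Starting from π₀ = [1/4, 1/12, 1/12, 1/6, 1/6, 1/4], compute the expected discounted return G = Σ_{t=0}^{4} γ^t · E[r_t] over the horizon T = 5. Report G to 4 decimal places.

G = -1.6532

t=0: π = [0.2500, 0.0833, 0.0833, 0.1667, 0.1667, 0.2500], E[r] = -0.2500, γ^t·E[r] = -0.250000, running G = -0.250000
t=1: π = [0.1458, 0.1458, 0.1389, 0.1736, 0.2361, 0.1597], E[r] = -0.4514, γ^t·E[r] = -0.406250, running G = -0.656250
t=2: π = [0.1545, 0.1418, 0.1429, 0.1696, 0.2378, 0.1534], E[r] = -0.4462, γ^t·E[r] = -0.361406, running G = -1.017656
t=3: π = [0.1538, 0.1405, 0.1419, 0.1689, 0.2400, 0.1549], E[r] = -0.4603, γ^t·E[r] = -0.335566, running G = -1.353223
t=4: π = [0.1539, 0.1409, 0.1420, 0.1689, 0.2395, 0.1549], E[r] = -0.4573, γ^t·E[r] = -0.300016, running G = -1.653239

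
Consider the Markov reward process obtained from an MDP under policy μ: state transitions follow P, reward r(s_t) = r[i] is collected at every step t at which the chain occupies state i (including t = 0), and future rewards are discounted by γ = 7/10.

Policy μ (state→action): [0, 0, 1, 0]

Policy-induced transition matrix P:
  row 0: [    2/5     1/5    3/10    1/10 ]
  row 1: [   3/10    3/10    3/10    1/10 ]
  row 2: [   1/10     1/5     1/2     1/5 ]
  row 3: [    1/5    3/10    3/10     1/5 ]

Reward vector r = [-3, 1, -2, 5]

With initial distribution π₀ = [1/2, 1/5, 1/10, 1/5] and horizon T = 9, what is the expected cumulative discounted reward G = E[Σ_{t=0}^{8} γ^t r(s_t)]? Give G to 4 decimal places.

t=0: π = [0.5000, 0.2000, 0.1000, 0.2000], E[r] = -0.5000, γ^t·E[r] = -0.500000, running G = -0.500000
t=1: π = [0.3100, 0.2400, 0.3200, 0.1300], E[r] = -0.6800, γ^t·E[r] = -0.476000, running G = -0.976000
t=2: π = [0.2540, 0.2370, 0.3640, 0.1450], E[r] = -0.5280, γ^t·E[r] = -0.258720, running G = -1.234720
t=3: π = [0.2381, 0.2382, 0.3728, 0.1509], E[r] = -0.4672, γ^t·E[r] = -0.160250, running G = -1.394970
t=4: π = [0.2342, 0.2389, 0.3746, 0.1524], E[r] = -0.4508, γ^t·E[r] = -0.108247, running G = -1.503216
t=5: π = [0.2333, 0.2391, 0.3749, 0.1527], E[r] = -0.4470, γ^t·E[r] = -0.075133, running G = -1.578349
t=6: π = [0.2331, 0.2392, 0.3750, 0.1528], E[r] = -0.4462, γ^t·E[r] = -0.052496, running G = -1.630845
t=7: π = [0.2330, 0.2392, 0.3750, 0.1528], E[r] = -0.4460, γ^t·E[r] = -0.036733, running G = -1.667577
t=8: π = [0.2330, 0.2392, 0.3750, 0.1528], E[r] = -0.4460, γ^t·E[r] = -0.025711, running G = -1.693288

G = -1.6933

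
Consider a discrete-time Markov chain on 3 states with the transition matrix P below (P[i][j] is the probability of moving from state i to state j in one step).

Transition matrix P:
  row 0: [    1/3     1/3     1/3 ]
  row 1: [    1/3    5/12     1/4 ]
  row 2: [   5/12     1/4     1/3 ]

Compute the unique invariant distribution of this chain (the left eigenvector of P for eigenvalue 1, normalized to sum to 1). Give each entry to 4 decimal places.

Balance equations π_j = Σ_i π_i·P[i][j]:
  π_0 = 1/3·π_0 + 1/3·π_1 + 5/12·π_2
  π_1 = 1/3·π_0 + 5/12·π_1 + 1/4·π_2
  normalize: π_0 + π_1 + π_2 = 1
Solving the linear system gives exactly π = [47/131, 44/131, 40/131].

π = [0.3588, 0.3359, 0.3053]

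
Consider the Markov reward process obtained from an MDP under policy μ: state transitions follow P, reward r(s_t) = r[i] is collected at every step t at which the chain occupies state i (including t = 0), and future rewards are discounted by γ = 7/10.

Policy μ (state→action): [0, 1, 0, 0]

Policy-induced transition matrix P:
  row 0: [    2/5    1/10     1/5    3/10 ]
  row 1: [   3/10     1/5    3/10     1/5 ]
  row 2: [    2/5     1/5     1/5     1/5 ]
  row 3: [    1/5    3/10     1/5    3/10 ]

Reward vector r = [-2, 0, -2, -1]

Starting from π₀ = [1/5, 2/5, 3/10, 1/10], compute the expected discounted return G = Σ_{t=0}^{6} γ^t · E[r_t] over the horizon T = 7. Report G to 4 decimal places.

G = -3.9197

t=0: π = [0.2000, 0.4000, 0.3000, 0.1000], E[r] = -1.1000, γ^t·E[r] = -1.100000, running G = -1.100000
t=1: π = [0.3400, 0.1900, 0.2400, 0.2300], E[r] = -1.3900, γ^t·E[r] = -0.973000, running G = -2.073000
t=2: π = [0.3350, 0.1890, 0.2190, 0.2570], E[r] = -1.3650, γ^t·E[r] = -0.668850, running G = -2.741850
t=3: π = [0.3297, 0.1922, 0.2189, 0.2592], E[r] = -1.3564, γ^t·E[r] = -0.465245, running G = -3.207095
t=4: π = [0.3289, 0.1930, 0.2192, 0.2589], E[r] = -1.3552, γ^t·E[r] = -0.325386, running G = -3.532481
t=5: π = [0.3289, 0.1930, 0.2193, 0.2588], E[r] = -1.3552, γ^t·E[r] = -0.227773, running G = -3.760254
t=6: π = [0.3289, 0.1930, 0.2193, 0.2588], E[r] = -1.3553, γ^t·E[r] = -0.159445, running G = -3.919699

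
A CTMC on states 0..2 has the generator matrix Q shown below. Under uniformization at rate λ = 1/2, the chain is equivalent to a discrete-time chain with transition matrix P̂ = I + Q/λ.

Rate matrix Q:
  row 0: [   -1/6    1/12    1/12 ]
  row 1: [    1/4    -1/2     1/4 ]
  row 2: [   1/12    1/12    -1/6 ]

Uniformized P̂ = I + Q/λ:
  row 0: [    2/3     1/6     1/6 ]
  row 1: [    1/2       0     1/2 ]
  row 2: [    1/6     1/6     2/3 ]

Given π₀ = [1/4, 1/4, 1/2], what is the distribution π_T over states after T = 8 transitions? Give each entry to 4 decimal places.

t=0: π = [0.2500, 0.2500, 0.5000]
t=1: π = [0.3750, 0.1250, 0.5000]
t=2: π = [0.3958, 0.1458, 0.4583]
t=3: π = [0.4132, 0.1424, 0.4444]
t=4: π = [0.4207, 0.1429, 0.4363]
t=5: π = [0.4247, 0.1428, 0.4325]
t=6: π = [0.4266, 0.1429, 0.4305]
t=7: π = [0.4276, 0.1429, 0.4295]
t=8: π = [0.4281, 0.1429, 0.4291]

π = [0.4281, 0.1429, 0.4291]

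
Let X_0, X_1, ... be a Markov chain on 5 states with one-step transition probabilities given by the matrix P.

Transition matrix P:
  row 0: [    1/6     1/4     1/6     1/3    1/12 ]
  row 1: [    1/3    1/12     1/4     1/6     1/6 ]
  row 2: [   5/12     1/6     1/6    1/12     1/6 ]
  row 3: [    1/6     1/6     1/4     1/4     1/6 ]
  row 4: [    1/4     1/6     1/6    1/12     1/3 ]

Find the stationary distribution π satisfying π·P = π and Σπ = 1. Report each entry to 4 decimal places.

π = [0.2595, 0.1738, 0.1974, 0.1952, 0.1741]

Balance equations π_j = Σ_i π_i·P[i][j]:
  π_0 = 1/6·π_0 + 1/3·π_1 + 5/12·π_2 + 1/6·π_3 + 1/4·π_4
  π_1 = 1/4·π_0 + 1/12·π_1 + 1/6·π_2 + 1/6·π_3 + 1/6·π_4
  π_2 = 1/6·π_0 + 1/4·π_1 + 1/6·π_2 + 1/4·π_3 + 1/6·π_4
  π_3 = 1/3·π_0 + 1/6·π_1 + 1/12·π_2 + 1/4·π_3 + 1/12·π_4
  normalize: π_0 + π_1 + π_2 + π_3 + π_4 = 1
Solving the linear system gives exactly π = [41/158, 357/2054, 811/4108, 401/2054, 55/316].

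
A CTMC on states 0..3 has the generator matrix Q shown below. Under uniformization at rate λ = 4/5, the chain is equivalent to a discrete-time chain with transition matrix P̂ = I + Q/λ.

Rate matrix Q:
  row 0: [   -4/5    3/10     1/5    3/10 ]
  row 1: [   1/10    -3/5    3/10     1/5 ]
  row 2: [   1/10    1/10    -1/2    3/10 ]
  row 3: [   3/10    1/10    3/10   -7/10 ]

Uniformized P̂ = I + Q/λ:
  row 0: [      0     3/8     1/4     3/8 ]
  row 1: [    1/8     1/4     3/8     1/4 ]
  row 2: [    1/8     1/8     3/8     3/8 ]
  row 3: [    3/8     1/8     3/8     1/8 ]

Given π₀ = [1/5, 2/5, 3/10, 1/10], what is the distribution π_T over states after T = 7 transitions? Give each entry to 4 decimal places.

t=0: π = [0.2000, 0.4000, 0.3000, 0.1000]
t=1: π = [0.1250, 0.2250, 0.3500, 0.3000]
t=2: π = [0.1844, 0.1844, 0.3594, 0.2719]
t=3: π = [0.1699, 0.1941, 0.3520, 0.2840]
t=4: π = [0.1748, 0.1917, 0.3538, 0.2797]
t=5: π = [0.1731, 0.1927, 0.3532, 0.2811]
t=6: π = [0.1736, 0.1924, 0.3534, 0.2806]
t=7: π = [0.1735, 0.1925, 0.3533, 0.2808]

π = [0.1735, 0.1925, 0.3533, 0.2808]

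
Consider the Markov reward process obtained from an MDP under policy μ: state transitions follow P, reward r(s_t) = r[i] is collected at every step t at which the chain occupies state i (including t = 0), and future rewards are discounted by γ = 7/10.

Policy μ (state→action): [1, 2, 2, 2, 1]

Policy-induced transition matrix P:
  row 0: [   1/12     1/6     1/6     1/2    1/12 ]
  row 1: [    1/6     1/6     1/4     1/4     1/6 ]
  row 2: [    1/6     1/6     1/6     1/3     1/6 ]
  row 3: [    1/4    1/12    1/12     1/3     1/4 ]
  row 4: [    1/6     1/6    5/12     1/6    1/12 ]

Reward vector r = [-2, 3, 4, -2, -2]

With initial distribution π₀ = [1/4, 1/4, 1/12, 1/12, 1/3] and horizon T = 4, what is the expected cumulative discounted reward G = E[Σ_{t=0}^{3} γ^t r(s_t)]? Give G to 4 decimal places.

G = -0.1157

t=0: π = [0.2500, 0.2500, 0.0833, 0.0833, 0.3333], E[r] = -0.2500, γ^t·E[r] = -0.250000, running G = -0.250000
t=1: π = [0.1528, 0.1597, 0.2639, 0.2986, 0.1250], E[r] = 0.3819, γ^t·E[r] = 0.267361, running G = 0.017361
t=2: π = [0.1788, 0.1418, 0.1863, 0.3247, 0.1684], E[r] = -0.1730, γ^t·E[r] = -0.084786, running G = -0.067425
t=3: π = [0.1788, 0.1396, 0.1935, 0.3233, 0.1648], E[r] = -0.1408, γ^t·E[r] = -0.048284, running G = -0.115709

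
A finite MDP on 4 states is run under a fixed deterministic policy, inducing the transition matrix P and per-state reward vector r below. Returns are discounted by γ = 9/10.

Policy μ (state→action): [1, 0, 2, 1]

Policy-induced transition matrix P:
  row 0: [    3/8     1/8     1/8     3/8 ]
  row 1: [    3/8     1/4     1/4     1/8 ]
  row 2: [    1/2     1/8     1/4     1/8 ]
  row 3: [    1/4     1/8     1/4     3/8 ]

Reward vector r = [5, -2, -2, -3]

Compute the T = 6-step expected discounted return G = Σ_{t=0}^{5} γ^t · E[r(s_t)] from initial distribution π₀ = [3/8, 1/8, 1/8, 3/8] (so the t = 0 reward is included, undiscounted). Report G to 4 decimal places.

G = 1.0518

t=0: π = [0.3750, 0.1250, 0.1250, 0.3750], E[r] = 0.2500, γ^t·E[r] = 0.250000, running G = 0.250000
t=1: π = [0.3438, 0.1406, 0.2031, 0.3125], E[r] = 0.0938, γ^t·E[r] = 0.084375, running G = 0.334375
t=2: π = [0.3613, 0.1426, 0.2070, 0.2891], E[r] = 0.2402, γ^t·E[r] = 0.194590, running G = 0.528965
t=3: π = [0.3647, 0.1428, 0.2048, 0.2876], E[r] = 0.2656, γ^t·E[r] = 0.193641, running G = 0.722605
t=4: π = [0.3647, 0.1429, 0.2044, 0.2881], E[r] = 0.2645, γ^t·E[r] = 0.173536, running G = 0.896141
t=5: π = [0.3645, 0.1429, 0.2044, 0.2882], E[r] = 0.2636, γ^t·E[r] = 0.155651, running G = 1.051792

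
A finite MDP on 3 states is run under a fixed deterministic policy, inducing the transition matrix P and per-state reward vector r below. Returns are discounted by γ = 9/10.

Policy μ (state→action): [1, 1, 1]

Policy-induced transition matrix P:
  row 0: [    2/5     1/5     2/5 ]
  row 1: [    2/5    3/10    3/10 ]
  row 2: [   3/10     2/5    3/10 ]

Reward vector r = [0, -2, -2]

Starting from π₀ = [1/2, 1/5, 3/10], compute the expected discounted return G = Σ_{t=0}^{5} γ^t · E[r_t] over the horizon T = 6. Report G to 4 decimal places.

t=0: π = [0.5000, 0.2000, 0.3000], E[r] = -1.0000, γ^t·E[r] = -1.000000, running G = -1.000000
t=1: π = [0.3700, 0.2800, 0.3500], E[r] = -1.2600, γ^t·E[r] = -1.134000, running G = -2.134000
t=2: π = [0.3650, 0.2980, 0.3370], E[r] = -1.2700, γ^t·E[r] = -1.028700, running G = -3.162700
t=3: π = [0.3663, 0.2972, 0.3365], E[r] = -1.2674, γ^t·E[r] = -0.923935, running G = -4.086635
t=4: π = [0.3664, 0.2970, 0.3366], E[r] = -1.2673, γ^t·E[r] = -0.831476, running G = -4.918110
t=5: π = [0.3663, 0.2970, 0.3366], E[r] = -1.2673, γ^t·E[r] = -0.748343, running G = -5.666453

G = -5.6665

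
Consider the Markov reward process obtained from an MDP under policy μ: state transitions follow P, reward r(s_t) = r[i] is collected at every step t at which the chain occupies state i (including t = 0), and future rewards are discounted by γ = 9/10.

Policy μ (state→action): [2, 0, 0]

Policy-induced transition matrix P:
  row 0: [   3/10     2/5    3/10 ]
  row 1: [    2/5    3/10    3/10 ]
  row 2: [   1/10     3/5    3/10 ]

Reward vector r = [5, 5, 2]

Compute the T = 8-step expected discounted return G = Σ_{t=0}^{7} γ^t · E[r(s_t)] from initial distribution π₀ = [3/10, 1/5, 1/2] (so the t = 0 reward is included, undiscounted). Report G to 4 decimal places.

t=0: π = [0.3000, 0.2000, 0.5000], E[r] = 3.5000, γ^t·E[r] = 3.500000, running G = 3.500000
t=1: π = [0.2200, 0.4800, 0.3000], E[r] = 4.1000, γ^t·E[r] = 3.690000, running G = 7.190000
t=2: π = [0.2880, 0.4120, 0.3000], E[r] = 4.1000, γ^t·E[r] = 3.321000, running G = 10.511000
t=3: π = [0.2812, 0.4188, 0.3000], E[r] = 4.1000, γ^t·E[r] = 2.988900, running G = 13.499900
t=4: π = [0.2819, 0.4181, 0.3000], E[r] = 4.1000, γ^t·E[r] = 2.690010, running G = 16.189910
t=5: π = [0.2818, 0.4182, 0.3000], E[r] = 4.1000, γ^t·E[r] = 2.421009, running G = 18.610919
t=6: π = [0.2818, 0.4182, 0.3000], E[r] = 4.1000, γ^t·E[r] = 2.178908, running G = 20.789827
t=7: π = [0.2818, 0.4182, 0.3000], E[r] = 4.1000, γ^t·E[r] = 1.961017, running G = 22.750844

G = 22.7508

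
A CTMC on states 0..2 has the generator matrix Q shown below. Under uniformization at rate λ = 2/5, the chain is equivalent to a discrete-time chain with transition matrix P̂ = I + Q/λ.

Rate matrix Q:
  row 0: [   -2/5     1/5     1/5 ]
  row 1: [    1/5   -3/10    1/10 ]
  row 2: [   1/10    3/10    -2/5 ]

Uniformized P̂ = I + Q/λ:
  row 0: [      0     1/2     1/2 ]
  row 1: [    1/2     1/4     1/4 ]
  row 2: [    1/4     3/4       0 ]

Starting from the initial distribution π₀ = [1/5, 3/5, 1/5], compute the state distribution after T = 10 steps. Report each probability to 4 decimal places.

π = [0.2903, 0.4516, 0.2580]

t=0: π = [0.2000, 0.6000, 0.2000]
t=1: π = [0.3500, 0.4000, 0.2500]
t=2: π = [0.2625, 0.4625, 0.2750]
t=3: π = [0.3000, 0.4531, 0.2469]
t=4: π = [0.2883, 0.4484, 0.2633]
t=5: π = [0.2900, 0.4537, 0.2563]
t=6: π = [0.2909, 0.4506, 0.2584]
t=7: π = [0.2899, 0.4520, 0.2581]
t=8: π = [0.2905, 0.4515, 0.2580]
t=9: π = [0.2903, 0.4516, 0.2581]
t=10: π = [0.2903, 0.4516, 0.2580]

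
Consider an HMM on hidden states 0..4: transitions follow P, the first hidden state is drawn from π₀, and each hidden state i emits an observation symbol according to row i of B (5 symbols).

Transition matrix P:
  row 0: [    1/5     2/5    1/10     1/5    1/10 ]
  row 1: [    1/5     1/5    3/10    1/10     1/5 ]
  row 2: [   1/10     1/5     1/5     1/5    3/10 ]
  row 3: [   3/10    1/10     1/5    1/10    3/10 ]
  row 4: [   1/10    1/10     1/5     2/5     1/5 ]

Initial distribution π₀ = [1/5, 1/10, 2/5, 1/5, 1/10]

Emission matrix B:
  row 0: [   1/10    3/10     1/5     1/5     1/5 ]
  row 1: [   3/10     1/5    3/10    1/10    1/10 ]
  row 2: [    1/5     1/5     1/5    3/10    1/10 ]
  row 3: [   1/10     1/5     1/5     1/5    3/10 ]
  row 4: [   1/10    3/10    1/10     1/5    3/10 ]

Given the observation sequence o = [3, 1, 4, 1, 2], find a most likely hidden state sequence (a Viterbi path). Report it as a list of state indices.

path = [2, 4, 3, 0, 1]

t=0: δ = [4.000e-02, 1.000e-02, 1.200e-01, 4.000e-02, 2.000e-02]  (obs o_0=3)
t=1: δ = [3.600e-03, 4.800e-03, 4.800e-03, 4.800e-03, 1.080e-02]  ψ = [2, 2, 2, 2, 2]  (obs o_1=1)
t=2: δ = [2.880e-04, 1.440e-04, 2.160e-04, 1.296e-03, 6.480e-04]  ψ = [3, 0, 4, 4, 4]  (obs o_2=4)
t=3: δ = [1.166e-04, 2.592e-05, 5.184e-05, 5.184e-05, 1.166e-04]  ψ = [3, 3, 3, 4, 3]  (obs o_3=1)
t=4: δ = [4.666e-06, 1.400e-05, 4.666e-06, 9.331e-06, 2.333e-06]  ψ = [0, 0, 4, 4, 4]  (obs o_4=2)
backtrack: best end state = 1; path = [2, 4, 3, 0, 1]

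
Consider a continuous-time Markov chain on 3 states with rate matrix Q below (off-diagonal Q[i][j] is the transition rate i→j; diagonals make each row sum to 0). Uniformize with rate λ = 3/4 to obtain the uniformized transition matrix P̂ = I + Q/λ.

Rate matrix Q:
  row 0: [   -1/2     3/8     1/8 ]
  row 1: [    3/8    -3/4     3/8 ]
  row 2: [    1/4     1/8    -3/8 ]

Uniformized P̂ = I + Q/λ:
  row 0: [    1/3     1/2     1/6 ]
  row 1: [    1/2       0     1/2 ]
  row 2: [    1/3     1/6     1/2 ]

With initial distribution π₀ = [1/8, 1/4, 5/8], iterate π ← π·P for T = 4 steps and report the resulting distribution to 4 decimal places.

t=0: π = [0.1250, 0.2500, 0.6250]
t=1: π = [0.3750, 0.1667, 0.4583]
t=2: π = [0.3611, 0.2639, 0.3750]
t=3: π = [0.3773, 0.2431, 0.3796]
t=4: π = [0.3738, 0.2519, 0.3742]

π = [0.3738, 0.2519, 0.3742]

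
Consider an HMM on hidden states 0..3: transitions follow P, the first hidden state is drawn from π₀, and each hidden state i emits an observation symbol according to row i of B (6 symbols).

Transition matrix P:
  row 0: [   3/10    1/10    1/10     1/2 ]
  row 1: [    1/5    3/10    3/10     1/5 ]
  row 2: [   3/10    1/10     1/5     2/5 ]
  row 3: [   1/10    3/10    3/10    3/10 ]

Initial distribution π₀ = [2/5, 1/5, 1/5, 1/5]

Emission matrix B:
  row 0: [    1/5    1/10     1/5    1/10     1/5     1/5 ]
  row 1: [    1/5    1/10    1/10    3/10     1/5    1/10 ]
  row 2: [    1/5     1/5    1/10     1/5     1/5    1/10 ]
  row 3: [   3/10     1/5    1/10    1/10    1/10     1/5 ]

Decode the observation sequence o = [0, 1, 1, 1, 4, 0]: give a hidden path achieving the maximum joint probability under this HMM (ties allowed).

t=0: δ = [8.000e-02, 4.000e-02, 4.000e-02, 6.000e-02]  (obs o_0=0)
t=1: δ = [2.400e-03, 1.800e-03, 3.600e-03, 8.000e-03]  ψ = [0, 3, 3, 0]  (obs o_1=1)
t=2: δ = [1.080e-04, 2.400e-04, 4.800e-04, 4.800e-04]  ψ = [2, 3, 3, 3]  (obs o_2=1)
t=3: δ = [1.440e-05, 1.440e-05, 2.880e-05, 3.840e-05]  ψ = [2, 3, 3, 2]  (obs o_3=1)
t=4: δ = [1.728e-06, 2.304e-06, 2.304e-06, 1.152e-06]  ψ = [2, 3, 3, 2]  (obs o_4=4)
t=5: δ = [1.382e-07, 1.382e-07, 1.382e-07, 2.765e-07]  ψ = [2, 1, 1, 2]  (obs o_5=0)
backtrack: best end state = 3; path = [0, 3, 2, 3, 2, 3]

path = [0, 3, 2, 3, 2, 3]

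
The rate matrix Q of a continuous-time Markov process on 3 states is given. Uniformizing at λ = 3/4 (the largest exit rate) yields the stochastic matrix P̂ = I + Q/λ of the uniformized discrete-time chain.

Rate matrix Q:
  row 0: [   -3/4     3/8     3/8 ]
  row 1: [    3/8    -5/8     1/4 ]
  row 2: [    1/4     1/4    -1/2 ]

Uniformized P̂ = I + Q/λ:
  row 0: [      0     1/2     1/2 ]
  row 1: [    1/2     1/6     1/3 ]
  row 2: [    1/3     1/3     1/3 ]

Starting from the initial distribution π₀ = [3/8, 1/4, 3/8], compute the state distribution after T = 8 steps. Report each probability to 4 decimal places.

t=0: π = [0.3750, 0.2500, 0.3750]
t=1: π = [0.2500, 0.3542, 0.3958]
t=2: π = [0.3090, 0.3160, 0.3750]
t=3: π = [0.2830, 0.3322, 0.3848]
t=4: π = [0.2944, 0.3251, 0.3805]
t=5: π = [0.2894, 0.3282, 0.3824]
t=6: π = [0.2916, 0.3269, 0.3816]
t=7: π = [0.2906, 0.3275, 0.3819]
t=8: π = [0.2910, 0.3272, 0.3818]

π = [0.2910, 0.3272, 0.3818]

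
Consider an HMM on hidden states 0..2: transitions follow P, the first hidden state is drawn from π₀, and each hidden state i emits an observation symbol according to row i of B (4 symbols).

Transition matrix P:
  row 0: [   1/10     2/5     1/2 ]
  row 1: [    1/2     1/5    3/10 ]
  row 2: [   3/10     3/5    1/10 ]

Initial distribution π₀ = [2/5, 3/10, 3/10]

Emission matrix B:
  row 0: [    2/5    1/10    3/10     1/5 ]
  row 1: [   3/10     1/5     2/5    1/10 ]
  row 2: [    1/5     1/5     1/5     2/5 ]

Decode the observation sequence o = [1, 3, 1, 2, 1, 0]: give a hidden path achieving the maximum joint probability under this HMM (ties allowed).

t=0: δ = [4.000e-02, 6.000e-02, 6.000e-02]  (obs o_0=1)
t=1: δ = [6.000e-03, 3.600e-03, 8.000e-03]  ψ = [1, 2, 0]  (obs o_1=3)
t=2: δ = [2.400e-04, 9.600e-04, 6.000e-04]  ψ = [2, 2, 0]  (obs o_2=1)
t=3: δ = [1.440e-04, 1.440e-04, 5.760e-05]  ψ = [1, 2, 1]  (obs o_3=2)
t=4: δ = [7.200e-06, 1.152e-05, 1.440e-05]  ψ = [1, 0, 0]  (obs o_4=1)
t=5: δ = [2.304e-06, 2.592e-06, 7.200e-07]  ψ = [1, 2, 0]  (obs o_5=0)
backtrack: best end state = 1; path = [0, 2, 1, 0, 2, 1]

path = [0, 2, 1, 0, 2, 1]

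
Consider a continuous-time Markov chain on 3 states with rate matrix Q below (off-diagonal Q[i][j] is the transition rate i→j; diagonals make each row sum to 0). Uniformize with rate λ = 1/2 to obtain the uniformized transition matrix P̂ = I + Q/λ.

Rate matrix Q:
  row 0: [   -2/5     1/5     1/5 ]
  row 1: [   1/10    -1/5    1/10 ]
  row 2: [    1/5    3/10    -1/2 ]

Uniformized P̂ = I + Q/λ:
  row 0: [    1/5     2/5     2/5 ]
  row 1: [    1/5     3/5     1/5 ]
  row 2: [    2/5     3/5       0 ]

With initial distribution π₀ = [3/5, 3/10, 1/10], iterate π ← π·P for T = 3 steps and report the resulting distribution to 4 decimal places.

t=0: π = [0.6000, 0.3000, 0.1000]
t=1: π = [0.2200, 0.4800, 0.3000]
t=2: π = [0.2600, 0.5560, 0.1840]
t=3: π = [0.2368, 0.5480, 0.2152]

π = [0.2368, 0.5480, 0.2152]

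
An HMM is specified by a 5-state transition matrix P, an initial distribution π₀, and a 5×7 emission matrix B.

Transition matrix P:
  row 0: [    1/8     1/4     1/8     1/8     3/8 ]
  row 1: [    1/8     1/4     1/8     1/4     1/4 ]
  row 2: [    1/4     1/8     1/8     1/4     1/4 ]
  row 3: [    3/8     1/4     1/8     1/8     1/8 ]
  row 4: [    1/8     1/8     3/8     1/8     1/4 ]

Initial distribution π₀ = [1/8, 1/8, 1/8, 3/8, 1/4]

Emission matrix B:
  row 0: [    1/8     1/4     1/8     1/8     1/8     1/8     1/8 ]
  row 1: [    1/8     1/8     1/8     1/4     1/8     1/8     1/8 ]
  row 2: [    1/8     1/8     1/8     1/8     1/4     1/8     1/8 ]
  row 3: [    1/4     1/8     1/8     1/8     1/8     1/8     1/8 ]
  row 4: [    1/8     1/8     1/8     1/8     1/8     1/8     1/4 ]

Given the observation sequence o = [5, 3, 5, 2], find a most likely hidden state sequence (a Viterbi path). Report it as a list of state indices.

t=0: δ = [1.562e-02, 1.562e-02, 1.562e-02, 4.688e-02, 3.125e-02]  (obs o_0=5)
t=1: δ = [2.197e-03, 2.930e-03, 1.465e-03, 7.324e-04, 9.766e-04]  ψ = [3, 3, 4, 3, 4]  (obs o_1=3)
t=2: δ = [4.578e-05, 9.155e-05, 4.578e-05, 9.155e-05, 1.030e-04]  ψ = [1, 1, 1, 1, 0]  (obs o_2=5)
t=3: δ = [4.292e-06, 2.861e-06, 4.828e-06, 2.861e-06, 3.219e-06]  ψ = [3, 1, 4, 1, 4]  (obs o_3=2)
backtrack: best end state = 2; path = [3, 0, 4, 2]

path = [3, 0, 4, 2]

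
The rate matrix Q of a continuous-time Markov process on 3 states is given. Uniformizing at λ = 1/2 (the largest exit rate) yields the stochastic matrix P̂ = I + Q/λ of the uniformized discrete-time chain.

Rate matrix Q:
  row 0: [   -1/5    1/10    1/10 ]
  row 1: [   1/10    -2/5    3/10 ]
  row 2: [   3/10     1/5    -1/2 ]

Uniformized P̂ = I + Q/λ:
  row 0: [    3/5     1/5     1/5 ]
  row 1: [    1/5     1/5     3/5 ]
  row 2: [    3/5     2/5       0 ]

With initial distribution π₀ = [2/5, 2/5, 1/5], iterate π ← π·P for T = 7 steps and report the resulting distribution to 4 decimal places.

t=0: π = [0.4000, 0.4000, 0.2000]
t=1: π = [0.4400, 0.2400, 0.3200]
t=2: π = [0.5040, 0.2640, 0.2320]
t=3: π = [0.4944, 0.2464, 0.2592]
t=4: π = [0.5014, 0.2518, 0.2467]
t=5: π = [0.4993, 0.2493, 0.2514]
t=6: π = [0.5003, 0.2503, 0.2495]
t=7: π = [0.4999, 0.2499, 0.2502]

π = [0.4999, 0.2499, 0.2502]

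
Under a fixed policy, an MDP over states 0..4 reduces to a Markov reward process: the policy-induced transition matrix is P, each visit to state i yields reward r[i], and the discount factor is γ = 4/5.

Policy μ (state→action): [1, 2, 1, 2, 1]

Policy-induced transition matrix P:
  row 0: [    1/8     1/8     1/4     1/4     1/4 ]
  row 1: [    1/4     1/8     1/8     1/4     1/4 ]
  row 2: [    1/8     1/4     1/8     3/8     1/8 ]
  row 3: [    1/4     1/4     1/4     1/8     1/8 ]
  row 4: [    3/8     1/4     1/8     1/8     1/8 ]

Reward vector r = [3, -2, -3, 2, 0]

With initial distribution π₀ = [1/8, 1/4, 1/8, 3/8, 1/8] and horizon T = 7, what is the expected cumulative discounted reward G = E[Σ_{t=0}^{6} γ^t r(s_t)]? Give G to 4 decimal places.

G = 0.7399

t=0: π = [0.1250, 0.2500, 0.1250, 0.3750, 0.1250], E[r] = 0.2500, γ^t·E[r] = 0.250000, running G = 0.250000
t=1: π = [0.2344, 0.2031, 0.1875, 0.2031, 0.1719], E[r] = 0.1406, γ^t·E[r] = 0.112500, running G = 0.362500
t=2: π = [0.2188, 0.1953, 0.1797, 0.2266, 0.1797], E[r] = 0.1797, γ^t·E[r] = 0.115000, running G = 0.477500
t=3: π = [0.2227, 0.1982, 0.1807, 0.2217, 0.1768], E[r] = 0.1729, γ^t·E[r] = 0.088500, running G = 0.566000
t=4: π = [0.2217, 0.1974, 0.1805, 0.2228, 0.1776], E[r] = 0.1742, γ^t·E[r] = 0.071350, running G = 0.637350
t=5: π = [0.2219, 0.1976, 0.1806, 0.2225, 0.1774], E[r] = 0.1739, γ^t·E[r] = 0.056985, running G = 0.694335
t=6: π = [0.2219, 0.1976, 0.1806, 0.2226, 0.1774], E[r] = 0.1740, γ^t·E[r] = 0.045606, running G = 0.739941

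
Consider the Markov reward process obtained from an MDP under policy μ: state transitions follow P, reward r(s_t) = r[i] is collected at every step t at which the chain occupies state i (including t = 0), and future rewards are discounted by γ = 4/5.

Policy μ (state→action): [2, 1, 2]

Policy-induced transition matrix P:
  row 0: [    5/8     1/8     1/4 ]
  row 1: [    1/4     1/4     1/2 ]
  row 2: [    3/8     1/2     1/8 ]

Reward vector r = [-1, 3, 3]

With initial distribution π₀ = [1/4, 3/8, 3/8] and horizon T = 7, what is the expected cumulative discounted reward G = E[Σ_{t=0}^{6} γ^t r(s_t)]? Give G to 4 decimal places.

t=0: π = [0.2500, 0.3750, 0.3750], E[r] = 2.0000, γ^t·E[r] = 2.000000, running G = 2.000000
t=1: π = [0.3906, 0.3125, 0.2969], E[r] = 1.4375, γ^t·E[r] = 1.150000, running G = 3.150000
t=2: π = [0.4336, 0.2754, 0.2910], E[r] = 1.2656, γ^t·E[r] = 0.810000, running G = 3.960000
t=3: π = [0.4490, 0.2686, 0.2825], E[r] = 1.2041, γ^t·E[r] = 0.616500, running G = 4.576500
t=4: π = [0.4537, 0.2645, 0.2818], E[r] = 1.1853, γ^t·E[r] = 0.485500, running G = 5.062000
t=5: π = [0.4554, 0.2637, 0.2809], E[r] = 1.1786, γ^t·E[r] = 0.386195, running G = 5.448195
t=6: π = [0.4559, 0.2633, 0.2808], E[r] = 1.1765, γ^t·E[r] = 0.308417, running G = 5.756612

G = 5.7566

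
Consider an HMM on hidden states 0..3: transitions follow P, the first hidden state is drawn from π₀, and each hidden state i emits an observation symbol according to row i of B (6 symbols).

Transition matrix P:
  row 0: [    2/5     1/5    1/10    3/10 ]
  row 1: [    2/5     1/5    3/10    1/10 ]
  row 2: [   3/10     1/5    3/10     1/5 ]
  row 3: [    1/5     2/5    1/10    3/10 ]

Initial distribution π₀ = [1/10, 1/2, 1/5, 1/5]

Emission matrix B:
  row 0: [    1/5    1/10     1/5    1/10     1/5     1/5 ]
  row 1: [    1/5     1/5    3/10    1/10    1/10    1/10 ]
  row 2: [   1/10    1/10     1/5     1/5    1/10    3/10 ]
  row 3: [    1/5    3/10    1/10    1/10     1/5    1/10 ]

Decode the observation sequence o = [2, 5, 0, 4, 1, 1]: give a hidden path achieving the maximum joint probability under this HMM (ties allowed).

path = [1, 0, 0, 0, 3, 3]

t=0: δ = [2.000e-02, 1.500e-01, 4.000e-02, 2.000e-02]  (obs o_0=2)
t=1: δ = [1.200e-02, 3.000e-03, 1.350e-02, 1.500e-03]  ψ = [1, 1, 1, 1]  (obs o_1=5)
t=2: δ = [9.600e-04, 5.400e-04, 4.050e-04, 7.200e-04]  ψ = [0, 2, 2, 0]  (obs o_2=0)
t=3: δ = [7.680e-05, 2.880e-05, 1.620e-05, 5.760e-05]  ψ = [0, 3, 1, 0]  (obs o_3=4)
t=4: δ = [3.072e-06, 4.608e-06, 8.640e-07, 6.912e-06]  ψ = [0, 3, 1, 0]  (obs o_4=1)
t=5: δ = [1.843e-07, 5.530e-07, 1.382e-07, 6.221e-07]  ψ = [1, 3, 1, 3]  (obs o_5=1)
backtrack: best end state = 3; path = [1, 0, 0, 0, 3, 3]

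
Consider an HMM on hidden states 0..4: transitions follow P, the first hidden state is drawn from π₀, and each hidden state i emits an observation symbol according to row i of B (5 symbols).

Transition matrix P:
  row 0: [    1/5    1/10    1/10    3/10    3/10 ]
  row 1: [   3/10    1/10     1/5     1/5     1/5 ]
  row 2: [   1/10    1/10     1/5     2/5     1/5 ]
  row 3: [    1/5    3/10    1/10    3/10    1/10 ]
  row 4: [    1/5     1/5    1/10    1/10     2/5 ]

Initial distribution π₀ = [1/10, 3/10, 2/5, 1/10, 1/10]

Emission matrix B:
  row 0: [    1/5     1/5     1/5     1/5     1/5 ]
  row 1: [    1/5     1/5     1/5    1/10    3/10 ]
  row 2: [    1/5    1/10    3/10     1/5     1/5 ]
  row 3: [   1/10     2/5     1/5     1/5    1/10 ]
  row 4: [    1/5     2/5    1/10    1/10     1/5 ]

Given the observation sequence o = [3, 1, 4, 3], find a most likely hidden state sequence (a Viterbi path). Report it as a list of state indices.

path = [2, 3, 1, 0]

t=0: δ = [2.000e-02, 3.000e-02, 8.000e-02, 2.000e-02, 1.000e-02]  (obs o_0=3)
t=1: δ = [1.800e-03, 1.600e-03, 1.600e-03, 1.280e-02, 6.400e-03]  ψ = [1, 2, 2, 2, 2]  (obs o_1=1)
t=2: δ = [5.120e-04, 1.152e-03, 2.560e-04, 3.840e-04, 5.120e-04]  ψ = [3, 3, 3, 3, 4]  (obs o_2=4)
t=3: δ = [6.912e-05, 1.152e-05, 4.608e-05, 4.608e-05, 2.304e-05]  ψ = [1, 1, 1, 1, 1]  (obs o_3=3)
backtrack: best end state = 0; path = [2, 3, 1, 0]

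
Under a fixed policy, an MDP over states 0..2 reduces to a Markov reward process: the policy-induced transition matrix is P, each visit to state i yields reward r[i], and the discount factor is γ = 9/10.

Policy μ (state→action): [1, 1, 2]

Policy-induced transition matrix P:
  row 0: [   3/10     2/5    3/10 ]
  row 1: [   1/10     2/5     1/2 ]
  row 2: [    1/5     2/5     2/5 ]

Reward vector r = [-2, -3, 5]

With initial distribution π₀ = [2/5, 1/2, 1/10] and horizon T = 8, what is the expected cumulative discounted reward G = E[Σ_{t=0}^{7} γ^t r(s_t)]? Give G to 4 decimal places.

t=0: π = [0.4000, 0.5000, 0.1000], E[r] = -1.8000, γ^t·E[r] = -1.800000, running G = -1.800000
t=1: π = [0.1900, 0.4000, 0.4100], E[r] = 0.4700, γ^t·E[r] = 0.423000, running G = -1.377000
t=2: π = [0.1790, 0.4000, 0.4210], E[r] = 0.5470, γ^t·E[r] = 0.443070, running G = -0.933930
t=3: π = [0.1779, 0.4000, 0.4221], E[r] = 0.5547, γ^t·E[r] = 0.404376, running G = -0.529554
t=4: π = [0.1778, 0.4000, 0.4222], E[r] = 0.5555, γ^t·E[r] = 0.364444, running G = -0.165110
t=5: π = [0.1778, 0.4000, 0.4222], E[r] = 0.5555, γ^t·E[r] = 0.328045, running G = 0.162935
t=6: π = [0.1778, 0.4000, 0.4222], E[r] = 0.5556, γ^t·E[r] = 0.295245, running G = 0.458180
t=7: π = [0.1778, 0.4000, 0.4222], E[r] = 0.5556, γ^t·E[r] = 0.265720, running G = 0.723900

G = 0.7239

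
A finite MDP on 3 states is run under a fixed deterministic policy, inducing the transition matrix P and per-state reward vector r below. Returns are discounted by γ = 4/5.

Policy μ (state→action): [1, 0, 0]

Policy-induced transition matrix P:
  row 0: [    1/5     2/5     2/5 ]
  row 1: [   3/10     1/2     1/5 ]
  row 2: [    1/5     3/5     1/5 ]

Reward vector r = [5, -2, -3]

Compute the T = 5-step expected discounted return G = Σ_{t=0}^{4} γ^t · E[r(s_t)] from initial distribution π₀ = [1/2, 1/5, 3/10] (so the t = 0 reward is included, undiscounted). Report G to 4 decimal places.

G = -0.1910

t=0: π = [0.5000, 0.2000, 0.3000], E[r] = 1.2000, γ^t·E[r] = 1.200000, running G = 1.200000
t=1: π = [0.2200, 0.4800, 0.3000], E[r] = -0.7600, γ^t·E[r] = -0.608000, running G = 0.592000
t=2: π = [0.2480, 0.5080, 0.2440], E[r] = -0.5080, γ^t·E[r] = -0.325120, running G = 0.266880
t=3: π = [0.2508, 0.4996, 0.2496], E[r] = -0.4940, γ^t·E[r] = -0.252928, running G = 0.013952
t=4: π = [0.2500, 0.4999, 0.2502], E[r] = -0.5004, γ^t·E[r] = -0.204980, running G = -0.191028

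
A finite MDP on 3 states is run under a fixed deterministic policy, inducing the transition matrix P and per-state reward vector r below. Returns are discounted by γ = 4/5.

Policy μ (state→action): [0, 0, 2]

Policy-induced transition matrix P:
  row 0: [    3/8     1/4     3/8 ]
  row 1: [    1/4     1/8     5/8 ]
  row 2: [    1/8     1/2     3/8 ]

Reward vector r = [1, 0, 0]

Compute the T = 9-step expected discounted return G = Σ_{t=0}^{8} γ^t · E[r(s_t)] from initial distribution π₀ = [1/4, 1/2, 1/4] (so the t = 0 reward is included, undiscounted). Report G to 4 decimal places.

G = 1.0076

t=0: π = [0.2500, 0.5000, 0.2500], E[r] = 0.2500, γ^t·E[r] = 0.250000, running G = 0.250000
t=1: π = [0.2500, 0.2500, 0.5000], E[r] = 0.2500, γ^t·E[r] = 0.200000, running G = 0.450000
t=2: π = [0.2188, 0.3438, 0.4375], E[r] = 0.2188, γ^t·E[r] = 0.140000, running G = 0.590000
t=3: π = [0.2227, 0.3164, 0.4609], E[r] = 0.2227, γ^t·E[r] = 0.114000, running G = 0.704000
t=4: π = [0.2202, 0.3257, 0.4541], E[r] = 0.2202, γ^t·E[r] = 0.090200, running G = 0.794200
t=5: π = [0.2208, 0.3228, 0.4564], E[r] = 0.2208, γ^t·E[r] = 0.072340, running G = 0.866540
t=6: π = [0.2205, 0.3238, 0.4557], E[r] = 0.2205, γ^t·E[r] = 0.057814, running G = 0.924354
t=7: π = [0.2206, 0.3235, 0.4559], E[r] = 0.2206, γ^t·E[r] = 0.046264, running G = 0.970618
t=8: π = [0.2206, 0.3236, 0.4559], E[r] = 0.2206, γ^t·E[r] = 0.037008, running G = 1.007626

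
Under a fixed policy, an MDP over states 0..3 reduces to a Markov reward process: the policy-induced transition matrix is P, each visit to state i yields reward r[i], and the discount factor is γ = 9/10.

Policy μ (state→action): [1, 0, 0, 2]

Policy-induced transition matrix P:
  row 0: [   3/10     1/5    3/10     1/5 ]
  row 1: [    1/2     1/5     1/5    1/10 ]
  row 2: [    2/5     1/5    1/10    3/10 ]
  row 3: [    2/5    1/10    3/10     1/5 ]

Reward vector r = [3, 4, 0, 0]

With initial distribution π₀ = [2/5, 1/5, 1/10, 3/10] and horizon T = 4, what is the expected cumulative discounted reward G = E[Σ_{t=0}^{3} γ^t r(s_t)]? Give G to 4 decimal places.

t=0: π = [0.4000, 0.2000, 0.1000, 0.3000], E[r] = 2.0000, γ^t·E[r] = 2.000000, running G = 2.000000
t=1: π = [0.3800, 0.1700, 0.2600, 0.1900], E[r] = 1.8200, γ^t·E[r] = 1.638000, running G = 3.638000
t=2: π = [0.3790, 0.1810, 0.2310, 0.2090], E[r] = 1.8610, γ^t·E[r] = 1.507410, running G = 5.145410
t=3: π = [0.3802, 0.1791, 0.2357, 0.2050], E[r] = 1.8570, γ^t·E[r] = 1.353753, running G = 6.499163

G = 6.4992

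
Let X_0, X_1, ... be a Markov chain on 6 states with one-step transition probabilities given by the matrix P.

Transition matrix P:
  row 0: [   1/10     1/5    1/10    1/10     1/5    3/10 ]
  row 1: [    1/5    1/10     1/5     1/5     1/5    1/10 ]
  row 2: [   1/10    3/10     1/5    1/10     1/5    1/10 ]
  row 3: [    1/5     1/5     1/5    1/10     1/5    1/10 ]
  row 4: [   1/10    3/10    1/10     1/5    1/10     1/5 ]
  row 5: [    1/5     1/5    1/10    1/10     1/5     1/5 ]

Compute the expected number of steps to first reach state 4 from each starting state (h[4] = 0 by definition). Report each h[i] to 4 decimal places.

h = [5.0000, 5.0000, 5.0000, 5.0000, 0.0000, 5.0000]

First-step conditioning: h[4] = 0; for i ≠ 4, h[i] = 1 + Σ_k P[i][k]·h[k].
  h[0] = 1 + 1/10·h[0] + 1/5·h[1] + 1/10·h[2] + 1/10·h[3] + 3/10·h[5]
  h[1] = 1 + 1/5·h[0] + 1/10·h[1] + 1/5·h[2] + 1/5·h[3] + 1/10·h[5]
  h[2] = 1 + 1/10·h[0] + 3/10·h[1] + 1/5·h[2] + 1/10·h[3] + 1/10·h[5]
  h[3] = 1 + 1/5·h[0] + 1/5·h[1] + 1/5·h[2] + 1/10·h[3] + 1/10·h[5]
  h[5] = 1 + 1/5·h[0] + 1/5·h[1] + 1/10·h[2] + 1/10·h[3] + 1/5·h[5]
Solving the 5×5 linear system over states ≠ 4 gives exactly h = [5, 5, 5, 5, 0, 5] (h[4] = 0 is the target).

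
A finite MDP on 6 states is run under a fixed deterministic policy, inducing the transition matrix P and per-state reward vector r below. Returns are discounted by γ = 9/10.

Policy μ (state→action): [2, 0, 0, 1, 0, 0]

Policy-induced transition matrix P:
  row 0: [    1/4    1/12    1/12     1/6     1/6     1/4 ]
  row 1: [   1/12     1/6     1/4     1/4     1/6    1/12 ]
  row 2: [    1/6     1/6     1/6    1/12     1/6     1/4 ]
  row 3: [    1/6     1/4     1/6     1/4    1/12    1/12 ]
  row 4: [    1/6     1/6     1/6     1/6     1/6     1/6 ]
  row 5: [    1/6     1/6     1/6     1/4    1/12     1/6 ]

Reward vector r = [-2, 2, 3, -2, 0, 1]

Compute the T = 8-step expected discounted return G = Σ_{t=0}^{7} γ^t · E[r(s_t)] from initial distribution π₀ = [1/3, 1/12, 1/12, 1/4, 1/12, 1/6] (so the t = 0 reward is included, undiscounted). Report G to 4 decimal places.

t=0: π = [0.3333, 0.0833, 0.0833, 0.2500, 0.0833, 0.1667], E[r] = -0.5833, γ^t·E[r] = -0.583333, running G = -0.583333
t=1: π = [0.1875, 0.1597, 0.1458, 0.2014, 0.1319, 0.1736], E[r] = 0.1528, γ^t·E[r] = 0.137500, running G = -0.445833
t=2: π = [0.1690, 0.1678, 0.1644, 0.1991, 0.1354, 0.1644], E[r] = 0.2569, γ^t·E[r] = 0.208125, running G = -0.237708
t=3: π = [0.1668, 0.1692, 0.1666, 0.1972, 0.1364, 0.1639], E[r] = 0.2739, γ^t·E[r] = 0.199688, running G = -0.038021
t=4: π = [0.1665, 0.1692, 0.1669, 0.1970, 0.1366, 0.1639], E[r] = 0.2760, γ^t·E[r] = 0.181111, running G = 0.143090
t=5: π = [0.1664, 0.1692, 0.1669, 0.1969, 0.1366, 0.1639], E[r] = 0.2763, γ^t·E[r] = 0.163144, running G = 0.306234
t=6: π = [0.1664, 0.1692, 0.1669, 0.1969, 0.1366, 0.1639], E[r] = 0.2763, γ^t·E[r] = 0.146841, running G = 0.453075
t=7: π = [0.1664, 0.1692, 0.1669, 0.1969, 0.1366, 0.1639], E[r] = 0.2763, γ^t·E[r] = 0.132157, running G = 0.585232

G = 0.5852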